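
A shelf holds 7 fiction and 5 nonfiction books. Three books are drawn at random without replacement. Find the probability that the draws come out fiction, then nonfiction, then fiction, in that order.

7/44

Each draw changes the counts, so multiply the conditional probabilities along the sequence:
P = 7/12 × 5/11 × 6/10 = 210/1320 = 7/44.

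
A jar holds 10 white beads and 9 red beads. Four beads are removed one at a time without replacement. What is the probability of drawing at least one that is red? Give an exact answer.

611/646

P(no red) = 10/19 × 9/18 × 8/17 × 7/16 = 5040/93024 = 35/646.
P(at least one) = 1 − 35/646 = 611/646.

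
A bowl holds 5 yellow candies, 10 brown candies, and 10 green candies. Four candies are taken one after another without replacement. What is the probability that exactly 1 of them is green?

91/253

One ordering (green drawn first) has probability 10/25 × 15/24 × 14/23 × 13/22 = 27300/303600 = 91/1012.
There are C(4,1) = 4 such orderings, each equally likely, so P = 4 × 91/1012 = 91/253.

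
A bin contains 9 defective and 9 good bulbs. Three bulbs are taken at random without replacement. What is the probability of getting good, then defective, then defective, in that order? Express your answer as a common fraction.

9/68

Chain rule:
P = 9/18 × 9/17 × 8/16 = 648/4896 = 9/68.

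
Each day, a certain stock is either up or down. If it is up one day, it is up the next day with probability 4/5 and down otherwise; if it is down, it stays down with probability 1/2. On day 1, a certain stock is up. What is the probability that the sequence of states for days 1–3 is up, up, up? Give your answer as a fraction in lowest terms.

Day 1 is given. For each transition, use the conditional probability from the current state:
P(up | up) = 4/5; P(up | up) = 4/5.
P = 4/5 × 4/5 = 16/25.

16/25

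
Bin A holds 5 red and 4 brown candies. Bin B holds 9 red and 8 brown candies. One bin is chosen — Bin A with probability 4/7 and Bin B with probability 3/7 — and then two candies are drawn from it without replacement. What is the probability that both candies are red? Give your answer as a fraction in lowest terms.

From Bin A: P(both red) = (5/9)(4/8) = 5/18.
From Bin B: P(both red) = (9/17)(8/16) = 9/34.
Total probability = (4/7)(5/18) + (3/7)(9/34) = 583/2142.

583/2142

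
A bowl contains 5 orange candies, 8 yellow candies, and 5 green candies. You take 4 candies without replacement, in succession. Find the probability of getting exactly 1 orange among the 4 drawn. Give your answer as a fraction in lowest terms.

One ordering (orange drawn first) has probability 5/18 × 13/17 × 12/16 × 11/15 = 8580/73440 = 143/1224.
There are C(4,1) = 4 such orderings, each equally likely, so P = 4 × 143/1224 = 143/306.

143/306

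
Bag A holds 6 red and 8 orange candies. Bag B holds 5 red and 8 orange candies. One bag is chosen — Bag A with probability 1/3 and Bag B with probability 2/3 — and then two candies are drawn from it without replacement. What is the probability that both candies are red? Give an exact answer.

From Bag A: P(both red) = (6/14)(5/13) = 15/91.
From Bag B: P(both red) = (5/13)(4/12) = 5/39.
Total probability = (1/3)(15/91) + (2/3)(5/39) = 115/819.

115/819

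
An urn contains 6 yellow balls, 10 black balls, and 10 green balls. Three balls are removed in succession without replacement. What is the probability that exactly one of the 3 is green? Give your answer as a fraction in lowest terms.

6/13

One ordering (green drawn first) has probability 10/26 × 16/25 × 15/24 = 2400/15600 = 2/13.
There are C(3,1) = 3 such orderings, each equally likely, so P = 3 × 2/13 = 6/13.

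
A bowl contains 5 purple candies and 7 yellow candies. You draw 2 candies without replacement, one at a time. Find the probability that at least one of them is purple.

15/22

P(no purple) = 7/12 × 6/11 = 42/132 = 7/22.
P(at least one) = 1 − 7/22 = 15/22.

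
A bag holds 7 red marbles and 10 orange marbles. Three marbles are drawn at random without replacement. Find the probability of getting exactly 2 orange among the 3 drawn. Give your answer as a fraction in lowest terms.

63/136

One ordering (orange drawn first) has probability 10/17 × 9/16 × 7/15 = 630/4080 = 21/136.
There are C(3,2) = 3 such orderings, each equally likely, so P = 3 × 21/136 = 63/136.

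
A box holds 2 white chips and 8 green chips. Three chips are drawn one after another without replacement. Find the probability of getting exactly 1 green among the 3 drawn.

One ordering (green drawn first) has probability 8/10 × 2/9 × 1/8 = 16/720 = 1/45.
There are C(3,1) = 3 such orderings, each equally likely, so P = 3 × 1/45 = 1/15.

1/15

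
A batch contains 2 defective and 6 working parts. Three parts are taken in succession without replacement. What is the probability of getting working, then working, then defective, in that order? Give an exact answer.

Multiply the probability of each draw given the previous ones:
P = 6/8 × 5/7 × 2/6 = 60/336 = 5/28.

5/28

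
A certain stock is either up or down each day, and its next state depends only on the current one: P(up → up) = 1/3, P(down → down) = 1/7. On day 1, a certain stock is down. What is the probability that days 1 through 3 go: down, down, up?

Day 1 is given. For each transition, use the conditional probability from the current state:
P(down | down) = 1/7; P(up | down) = 6/7.
P = 1/7 × 6/7 = 6/49.

6/49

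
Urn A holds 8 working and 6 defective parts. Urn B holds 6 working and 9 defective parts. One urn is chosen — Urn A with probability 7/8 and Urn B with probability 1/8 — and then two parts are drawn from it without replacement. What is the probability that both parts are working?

From Urn A: P(both working) = (8/14)(7/13) = 4/13.
From Urn B: P(both working) = (6/15)(5/14) = 1/7.
Total probability = (7/8)(4/13) + (1/8)(1/7) = 209/728.

209/728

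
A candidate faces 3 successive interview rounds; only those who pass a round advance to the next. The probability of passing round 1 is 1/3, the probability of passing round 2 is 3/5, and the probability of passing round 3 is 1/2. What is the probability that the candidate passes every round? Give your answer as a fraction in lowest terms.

Multiplying along the chain,
P = 1/3 × 3/5 × 1/2 = 3/30 = 1/10.

1/10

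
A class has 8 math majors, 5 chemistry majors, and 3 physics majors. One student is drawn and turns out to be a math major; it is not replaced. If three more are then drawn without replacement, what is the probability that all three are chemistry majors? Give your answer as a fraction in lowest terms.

With the first student removed, 5 chemistry majors remain out of 15.
P = 5/15 × 4/14 × 3/13 = 60/2730 = 2/91.

2/91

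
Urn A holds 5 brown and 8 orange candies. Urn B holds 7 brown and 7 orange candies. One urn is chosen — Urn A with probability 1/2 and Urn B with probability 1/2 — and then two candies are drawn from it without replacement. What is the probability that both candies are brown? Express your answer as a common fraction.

7/39

From Urn A: P(both brown) = (5/13)(4/12) = 5/39.
From Urn B: P(both brown) = (7/14)(6/13) = 3/13.
Total probability = (1/2)(5/39) + (1/2)(3/13) = 7/39.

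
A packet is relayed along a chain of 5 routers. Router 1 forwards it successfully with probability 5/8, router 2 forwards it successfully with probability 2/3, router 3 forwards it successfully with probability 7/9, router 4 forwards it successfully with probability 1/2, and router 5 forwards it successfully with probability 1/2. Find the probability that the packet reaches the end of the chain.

35/432

Each stage is reached only if all earlier stages succeed, so
P = 5/8 × 2/3 × 7/9 × 1/2 × 1/2 = 70/864 = 35/432.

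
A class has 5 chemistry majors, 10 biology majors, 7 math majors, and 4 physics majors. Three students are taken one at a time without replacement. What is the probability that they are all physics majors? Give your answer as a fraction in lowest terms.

P = 4/26 × 3/25 × 2/24 = 24/15600 = 1/650.

1/650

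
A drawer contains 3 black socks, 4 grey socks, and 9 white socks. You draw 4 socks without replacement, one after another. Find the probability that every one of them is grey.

P(every draw is grey) = 4/16 × 3/15 × 2/14 × 1/13 = 24/43680 = 1/1820.

1/1820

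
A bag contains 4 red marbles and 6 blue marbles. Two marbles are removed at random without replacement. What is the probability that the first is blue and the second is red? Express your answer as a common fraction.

4/15

Chain rule:
P = 6/10 × 4/9 = 24/90 = 4/15.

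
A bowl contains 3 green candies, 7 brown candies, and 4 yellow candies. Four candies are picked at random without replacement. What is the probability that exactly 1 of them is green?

45/91

One ordering (green drawn first) has probability 3/14 × 11/13 × 10/12 × 9/11 = 2970/24024 = 45/364.
There are C(4,1) = 4 such orderings, each equally likely, so P = 4 × 45/364 = 45/91.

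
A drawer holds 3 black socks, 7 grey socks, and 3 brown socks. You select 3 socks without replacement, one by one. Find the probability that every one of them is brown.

1/286

P = 3/13 × 2/12 × 1/11 = 6/1716 = 1/286.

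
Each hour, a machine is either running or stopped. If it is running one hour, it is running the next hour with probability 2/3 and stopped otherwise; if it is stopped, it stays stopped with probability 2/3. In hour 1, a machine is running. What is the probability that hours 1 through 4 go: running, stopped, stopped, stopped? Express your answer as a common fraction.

Hour 1 is given. For each transition, use the conditional probability from the current state:
P(stopped | running) = 1/3; P(stopped | stopped) = 2/3; P(stopped | stopped) = 2/3.
P = 1/3 × 2/3 × 2/3 = 4/27.

4/27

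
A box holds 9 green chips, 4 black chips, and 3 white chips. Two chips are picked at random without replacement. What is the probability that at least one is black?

P(no black) = 12/16 × 11/15 = 132/240 = 11/20.
P(at least one) = 1 − 11/20 = 9/20.

9/20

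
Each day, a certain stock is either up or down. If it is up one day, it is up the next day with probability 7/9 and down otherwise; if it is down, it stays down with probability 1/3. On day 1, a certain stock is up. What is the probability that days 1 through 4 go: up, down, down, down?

2/81

Day 1 is given. For each transition, use the conditional probability from the current state:
P(down | up) = 2/9; P(down | down) = 1/3; P(down | down) = 1/3.
P = 2/9 × 1/3 × 1/3 = 2/81.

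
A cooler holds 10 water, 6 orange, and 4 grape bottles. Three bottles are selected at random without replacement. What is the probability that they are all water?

2/19

P(every draw is water) = 10/20 × 9/19 × 8/18 = 720/6840 = 2/19.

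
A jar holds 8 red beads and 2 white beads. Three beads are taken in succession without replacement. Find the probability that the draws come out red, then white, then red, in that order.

Chain rule:
P = 8/10 × 2/9 × 7/8 = 112/720 = 7/45.

7/45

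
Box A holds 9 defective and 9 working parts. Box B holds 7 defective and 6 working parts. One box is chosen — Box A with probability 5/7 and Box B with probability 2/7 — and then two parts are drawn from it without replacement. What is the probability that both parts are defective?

From Box A: P(both defective) = (9/18)(8/17) = 4/17.
From Box B: P(both defective) = (7/13)(6/12) = 7/26.
Total probability = (5/7)(4/17) + (2/7)(7/26) = 379/1547.

379/1547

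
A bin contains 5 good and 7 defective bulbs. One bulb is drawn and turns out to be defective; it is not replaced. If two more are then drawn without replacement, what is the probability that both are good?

After the first draw, 5 of the remaining 11 bulbs are good.
P = 5/11 × 4/10 = 20/110 = 2/11.

2/11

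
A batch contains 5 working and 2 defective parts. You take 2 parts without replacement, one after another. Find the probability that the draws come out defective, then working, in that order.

5/21

Multiply the probability of each draw given the previous ones:
P = 2/7 × 5/6 = 10/42 = 5/21.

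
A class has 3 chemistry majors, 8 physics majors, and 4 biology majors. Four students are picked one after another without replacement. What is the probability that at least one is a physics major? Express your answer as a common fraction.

P(no physics majors) = 7/15 × 6/14 × 5/13 × 4/12 = 840/32760 = 1/39.
P(at least one) = 1 − 1/39 = 38/39.

38/39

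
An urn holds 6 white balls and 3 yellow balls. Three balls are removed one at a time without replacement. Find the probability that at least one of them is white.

83/84

P(no white) = 3/9 × 2/8 × 1/7 = 6/504 = 1/84.
P(at least one) = 1 − 1/84 = 83/84.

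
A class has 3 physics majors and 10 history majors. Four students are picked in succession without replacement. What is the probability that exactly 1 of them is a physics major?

72/143

One ordering (a physics major drawn first) has probability 3/13 × 10/12 × 9/11 × 8/10 = 2160/17160 = 18/143.
There are C(4,1) = 4 such orderings, each equally likely, so P = 4 × 18/143 = 72/143.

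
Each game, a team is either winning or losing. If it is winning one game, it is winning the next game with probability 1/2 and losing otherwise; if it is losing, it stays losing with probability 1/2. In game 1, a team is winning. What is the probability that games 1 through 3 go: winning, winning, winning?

Game 1 is given. For each transition, use the conditional probability from the current state:
P(winning | winning) = 1/2; P(winning | winning) = 1/2.
P = 1/2 × 1/2 = 1/4.

1/4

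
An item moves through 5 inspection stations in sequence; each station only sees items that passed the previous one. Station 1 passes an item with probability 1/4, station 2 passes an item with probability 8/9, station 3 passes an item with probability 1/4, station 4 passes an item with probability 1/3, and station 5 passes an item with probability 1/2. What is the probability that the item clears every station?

1/108

Each stage is reached only if all earlier stages succeed, so
P = 1/4 × 8/9 × 1/4 × 1/3 × 1/2 = 8/864 = 1/108.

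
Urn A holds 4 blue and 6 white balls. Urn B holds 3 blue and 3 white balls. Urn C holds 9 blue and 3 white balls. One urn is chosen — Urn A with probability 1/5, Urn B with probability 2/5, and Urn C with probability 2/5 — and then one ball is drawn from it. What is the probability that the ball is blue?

From Urn A: P(blue) = 4/10.
From Urn B: P(blue) = 3/6.
From Urn C: P(blue) = 9/12.
Total probability = (1/5)(4/10) + (2/5)(3/6) + (2/5)(9/12) = 29/50.

29/50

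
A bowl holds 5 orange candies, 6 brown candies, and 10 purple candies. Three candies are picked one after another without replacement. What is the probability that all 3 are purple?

12/133

P = 10/21 × 9/20 × 8/19 = 720/7980 = 12/133.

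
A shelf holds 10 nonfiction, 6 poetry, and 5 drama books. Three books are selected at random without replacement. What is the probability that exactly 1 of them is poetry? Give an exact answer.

9/19

One ordering (poetry drawn first) has probability 6/21 × 15/20 × 14/19 = 1260/7980 = 3/19.
There are C(3,1) = 3 such orderings, each equally likely, so P = 3 × 3/19 = 9/19.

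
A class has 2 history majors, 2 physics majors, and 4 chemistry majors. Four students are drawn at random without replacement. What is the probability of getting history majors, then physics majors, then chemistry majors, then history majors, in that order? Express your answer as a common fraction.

Chain rule:
P = 2/8 × 2/7 × 4/6 × 1/5 = 16/1680 = 1/105.

1/105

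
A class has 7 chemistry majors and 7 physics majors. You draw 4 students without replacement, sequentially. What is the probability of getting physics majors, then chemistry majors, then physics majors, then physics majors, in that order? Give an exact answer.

35/572

Multiply the probability of each draw given the previous ones:
P = 7/14 × 7/13 × 6/12 × 5/11 = 1470/24024 = 35/572.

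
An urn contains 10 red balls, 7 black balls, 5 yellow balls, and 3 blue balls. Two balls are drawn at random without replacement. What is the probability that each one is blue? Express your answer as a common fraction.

1/100

P(every draw is blue) = 3/25 × 2/24 = 6/600 = 1/100.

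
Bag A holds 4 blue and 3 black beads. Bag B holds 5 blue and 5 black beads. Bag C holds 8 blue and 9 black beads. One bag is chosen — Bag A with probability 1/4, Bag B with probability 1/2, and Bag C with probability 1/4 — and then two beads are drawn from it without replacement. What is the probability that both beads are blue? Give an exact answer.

2005/8568

From Bag A: P(both blue) = (4/7)(3/6) = 2/7.
From Bag B: P(both blue) = (5/10)(4/9) = 2/9.
From Bag C: P(both blue) = (8/17)(7/16) = 7/34.
Total probability = (1/4)(2/7) + (1/2)(2/9) + (1/4)(7/34) = 2005/8568.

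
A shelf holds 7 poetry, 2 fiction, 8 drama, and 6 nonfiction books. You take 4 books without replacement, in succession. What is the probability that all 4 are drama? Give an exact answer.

P(every draw is drama) = 8/23 × 7/22 × 6/21 × 5/20 = 1680/212520 = 2/253.

2/253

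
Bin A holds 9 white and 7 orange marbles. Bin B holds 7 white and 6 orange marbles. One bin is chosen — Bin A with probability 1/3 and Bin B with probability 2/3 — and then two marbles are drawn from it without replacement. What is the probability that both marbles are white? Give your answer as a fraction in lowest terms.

109/390

From Bin A: P(both white) = (9/16)(8/15) = 3/10.
From Bin B: P(both white) = (7/13)(6/12) = 7/26.
Total probability = (1/3)(3/10) + (2/3)(7/26) = 109/390.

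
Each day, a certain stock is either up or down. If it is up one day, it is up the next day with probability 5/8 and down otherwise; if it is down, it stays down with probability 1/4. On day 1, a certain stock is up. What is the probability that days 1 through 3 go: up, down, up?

9/32

Day 1 is given. For each transition, use the conditional probability from the current state:
P(down | up) = 3/8; P(up | down) = 3/4.
P = 3/8 × 3/4 = 9/32.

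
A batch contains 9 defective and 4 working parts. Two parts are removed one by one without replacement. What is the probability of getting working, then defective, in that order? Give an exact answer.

3/13

Multiply the probability of each draw given the previous ones:
P = 4/13 × 9/12 = 36/156 = 3/13.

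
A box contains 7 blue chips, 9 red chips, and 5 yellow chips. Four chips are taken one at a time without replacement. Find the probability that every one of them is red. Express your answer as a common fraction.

P(every draw is red) = 9/21 × 8/20 × 7/19 × 6/18 = 3024/143640 = 2/95.

2/95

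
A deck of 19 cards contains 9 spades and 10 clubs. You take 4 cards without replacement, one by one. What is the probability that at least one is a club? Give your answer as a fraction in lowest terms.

625/646

P(no clubs) = 9/19 × 8/18 × 7/17 × 6/16 = 3024/93024 = 21/646.
P(at least one) = 1 − 21/646 = 625/646.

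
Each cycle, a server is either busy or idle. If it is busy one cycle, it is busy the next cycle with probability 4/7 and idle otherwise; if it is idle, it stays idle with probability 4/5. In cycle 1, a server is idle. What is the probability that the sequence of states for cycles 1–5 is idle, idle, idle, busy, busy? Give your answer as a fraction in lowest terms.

64/875

Cycle 1 is given. For each transition, use the conditional probability from the current state:
P(idle | idle) = 4/5; P(idle | idle) = 4/5; P(busy | idle) = 1/5; P(busy | busy) = 4/7.
P = 4/5 × 4/5 × 1/5 × 4/7 = 64/875.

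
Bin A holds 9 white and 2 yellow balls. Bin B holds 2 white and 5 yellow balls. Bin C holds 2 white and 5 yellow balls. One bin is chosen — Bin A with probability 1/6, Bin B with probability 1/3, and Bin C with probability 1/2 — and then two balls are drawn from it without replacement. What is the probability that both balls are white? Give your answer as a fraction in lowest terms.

1031/6930

From Bin A: P(both white) = (9/11)(8/10) = 36/55.
From Bin B: P(both white) = (2/7)(1/6) = 1/21.
From Bin C: P(both white) = (2/7)(1/6) = 1/21.
Total probability = (1/6)(36/55) + (1/3)(1/21) + (1/2)(1/21) = 1031/6930.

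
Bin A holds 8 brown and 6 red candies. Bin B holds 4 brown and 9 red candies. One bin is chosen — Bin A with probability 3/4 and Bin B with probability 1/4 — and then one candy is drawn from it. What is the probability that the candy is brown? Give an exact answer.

46/91

From Bin A: P(brown) = 8/14.
From Bin B: P(brown) = 4/13.
Total probability = (3/4)(8/14) + (1/4)(4/13) = 46/91.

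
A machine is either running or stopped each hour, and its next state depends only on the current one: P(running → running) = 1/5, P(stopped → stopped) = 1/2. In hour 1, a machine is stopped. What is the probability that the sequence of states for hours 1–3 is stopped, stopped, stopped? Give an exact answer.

Hour 1 is given. For each transition, use the conditional probability from the current state:
P(stopped | stopped) = 1/2; P(stopped | stopped) = 1/2.
P = 1/2 × 1/2 = 1/4.

1/4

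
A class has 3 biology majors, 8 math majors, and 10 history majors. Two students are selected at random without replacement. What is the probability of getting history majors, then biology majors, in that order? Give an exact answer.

1/14

Each draw changes the counts, so multiply the conditional probabilities along the sequence:
P = 10/21 × 3/20 = 30/420 = 1/14.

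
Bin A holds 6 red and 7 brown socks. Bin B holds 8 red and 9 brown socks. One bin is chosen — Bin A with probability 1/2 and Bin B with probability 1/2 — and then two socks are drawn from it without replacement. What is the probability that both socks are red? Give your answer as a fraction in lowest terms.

44/221

From Bin A: P(both red) = (6/13)(5/12) = 5/26.
From Bin B: P(both red) = (8/17)(7/16) = 7/34.
Total probability = (1/2)(5/26) + (1/2)(7/34) = 44/221.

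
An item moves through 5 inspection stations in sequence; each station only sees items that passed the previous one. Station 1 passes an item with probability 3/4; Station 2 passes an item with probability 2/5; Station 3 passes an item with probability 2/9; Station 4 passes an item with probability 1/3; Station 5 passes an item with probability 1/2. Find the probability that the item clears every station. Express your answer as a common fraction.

1/90

Each stage is reached only if all earlier stages succeed, so
P = 3/4 × 2/5 × 2/9 × 1/3 × 1/2 = 12/1080 = 1/90.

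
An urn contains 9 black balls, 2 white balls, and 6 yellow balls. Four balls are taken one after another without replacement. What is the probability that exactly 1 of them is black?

One ordering (black drawn first) has probability 9/17 × 8/16 × 7/15 × 6/14 = 3024/57120 = 9/170.
There are C(4,1) = 4 such orderings, each equally likely, so P = 4 × 9/170 = 18/85.

18/85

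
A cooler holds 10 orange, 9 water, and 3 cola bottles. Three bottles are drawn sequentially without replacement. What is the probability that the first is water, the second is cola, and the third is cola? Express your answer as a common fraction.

9/1540

Chain rule:
P = 9/22 × 3/21 × 2/20 = 54/9240 = 9/1540.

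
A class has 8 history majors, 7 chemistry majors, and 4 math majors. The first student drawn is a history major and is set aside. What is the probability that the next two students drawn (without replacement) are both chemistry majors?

7/51

With the first student removed, 7 chemistry majors remain out of 18.
P = 7/18 × 6/17 = 42/306 = 7/51.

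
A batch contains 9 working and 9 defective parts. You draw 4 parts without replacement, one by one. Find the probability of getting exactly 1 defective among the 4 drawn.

21/85

One ordering (defective drawn first) has probability 9/18 × 9/17 × 8/16 × 7/15 = 4536/73440 = 21/340.
There are C(4,1) = 4 such orderings, each equally likely, so P = 4 × 21/340 = 21/85.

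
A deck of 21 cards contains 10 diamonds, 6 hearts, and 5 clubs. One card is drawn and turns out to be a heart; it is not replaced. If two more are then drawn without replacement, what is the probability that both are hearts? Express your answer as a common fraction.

1/19

After the first draw, 5 of the remaining 20 cards are hearts.
P = 5/20 × 4/19 = 20/380 = 1/19.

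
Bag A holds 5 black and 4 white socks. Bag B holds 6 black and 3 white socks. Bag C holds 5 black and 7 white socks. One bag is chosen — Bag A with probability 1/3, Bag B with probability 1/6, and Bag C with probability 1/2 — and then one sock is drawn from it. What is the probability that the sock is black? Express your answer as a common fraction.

From Bag A: P(black) = 5/9.
From Bag B: P(black) = 6/9.
From Bag C: P(black) = 5/12.
Total probability = (1/3)(5/9) + (1/6)(6/9) + (1/2)(5/12) = 109/216.

109/216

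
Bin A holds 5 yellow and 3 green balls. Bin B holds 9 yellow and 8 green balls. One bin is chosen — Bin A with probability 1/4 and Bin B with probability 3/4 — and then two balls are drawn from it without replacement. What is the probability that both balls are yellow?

From Bin A: P(both yellow) = (5/8)(4/7) = 5/14.
From Bin B: P(both yellow) = (9/17)(8/16) = 9/34.
Total probability = (1/4)(5/14) + (3/4)(9/34) = 137/476.

137/476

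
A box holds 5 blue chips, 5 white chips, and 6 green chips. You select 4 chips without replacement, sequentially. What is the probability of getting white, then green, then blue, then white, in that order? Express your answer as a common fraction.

5/364

Multiply the probability of each draw given the previous ones:
P = 5/16 × 6/15 × 5/14 × 4/13 = 600/43680 = 5/364.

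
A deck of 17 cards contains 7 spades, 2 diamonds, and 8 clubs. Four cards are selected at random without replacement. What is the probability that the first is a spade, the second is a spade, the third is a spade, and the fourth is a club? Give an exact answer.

1/34

Chain rule:
P = 7/17 × 6/16 × 5/15 × 8/14 = 1680/57120 = 1/34.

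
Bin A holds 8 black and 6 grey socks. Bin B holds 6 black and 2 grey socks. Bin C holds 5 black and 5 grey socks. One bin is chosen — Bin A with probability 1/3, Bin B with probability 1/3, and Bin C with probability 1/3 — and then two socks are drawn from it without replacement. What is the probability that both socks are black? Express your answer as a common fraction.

From Bin A: P(both black) = (8/14)(7/13) = 4/13.
From Bin B: P(both black) = (6/8)(5/7) = 15/28.
From Bin C: P(both black) = (5/10)(4/9) = 2/9.
Total probability = (1/3)(4/13) + (1/3)(15/28) + (1/3)(2/9) = 3491/9828.

3491/9828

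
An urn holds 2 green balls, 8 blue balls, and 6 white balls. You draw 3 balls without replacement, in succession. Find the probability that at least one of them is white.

P(no white) = 10/16 × 9/15 × 8/14 = 720/3360 = 3/14.
P(at least one) = 1 − 3/14 = 11/14.

11/14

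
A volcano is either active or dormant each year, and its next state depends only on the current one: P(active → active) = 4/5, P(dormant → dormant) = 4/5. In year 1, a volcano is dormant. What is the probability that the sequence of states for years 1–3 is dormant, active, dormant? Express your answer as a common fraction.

1/25

Year 1 is given. For each transition, use the conditional probability from the current state:
P(active | dormant) = 1/5; P(dormant | active) = 1/5.
P = 1/5 × 1/5 = 1/25.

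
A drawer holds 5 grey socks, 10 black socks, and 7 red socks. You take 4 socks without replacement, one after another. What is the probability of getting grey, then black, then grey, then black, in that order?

15/1463

Each draw changes the counts, so multiply the conditional probabilities along the sequence:
P = 5/22 × 10/21 × 4/20 × 9/19 = 1800/175560 = 15/1463.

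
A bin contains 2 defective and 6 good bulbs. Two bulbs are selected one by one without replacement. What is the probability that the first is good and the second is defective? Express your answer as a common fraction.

Chain rule:
P = 6/8 × 2/7 = 12/56 = 3/14.

3/14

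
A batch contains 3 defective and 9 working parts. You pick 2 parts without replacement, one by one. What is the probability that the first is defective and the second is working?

9/44

Multiply the probability of each draw given the previous ones:
P = 3/12 × 9/11 = 27/132 = 9/44.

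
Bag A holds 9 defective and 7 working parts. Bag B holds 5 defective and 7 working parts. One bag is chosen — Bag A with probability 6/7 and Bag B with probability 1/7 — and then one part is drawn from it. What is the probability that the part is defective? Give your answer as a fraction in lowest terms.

13/24

From Bag A: P(defective) = 9/16.
From Bag B: P(defective) = 5/12.
Total probability = (6/7)(9/16) + (1/7)(5/12) = 13/24.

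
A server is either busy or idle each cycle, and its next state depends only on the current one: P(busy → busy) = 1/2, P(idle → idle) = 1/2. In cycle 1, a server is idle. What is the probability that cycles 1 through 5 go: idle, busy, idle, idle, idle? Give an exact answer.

Cycle 1 is given. For each transition, use the conditional probability from the current state:
P(busy | idle) = 1/2; P(idle | busy) = 1/2; P(idle | idle) = 1/2; P(idle | idle) = 1/2.
P = 1/2 × 1/2 × 1/2 × 1/2 = 1/16.

1/16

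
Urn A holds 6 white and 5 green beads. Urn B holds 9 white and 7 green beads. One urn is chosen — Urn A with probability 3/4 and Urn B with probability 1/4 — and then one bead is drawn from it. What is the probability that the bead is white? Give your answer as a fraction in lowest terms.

387/704

From Urn A: P(white) = 6/11.
From Urn B: P(white) = 9/16.
Total probability = (3/4)(6/11) + (1/4)(9/16) = 387/704.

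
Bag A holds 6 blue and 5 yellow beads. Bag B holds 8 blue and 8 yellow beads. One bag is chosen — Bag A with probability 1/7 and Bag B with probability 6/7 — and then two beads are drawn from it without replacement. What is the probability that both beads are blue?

92/385

From Bag A: P(both blue) = (6/11)(5/10) = 3/11.
From Bag B: P(both blue) = (8/16)(7/15) = 7/30.
Total probability = (1/7)(3/11) + (6/7)(7/30) = 92/385.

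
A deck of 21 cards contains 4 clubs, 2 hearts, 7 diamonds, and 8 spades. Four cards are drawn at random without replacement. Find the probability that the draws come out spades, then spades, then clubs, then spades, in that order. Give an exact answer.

8/855

Multiply the probability of each draw given the previous ones:
P = 8/21 × 7/20 × 4/19 × 6/18 = 1344/143640 = 8/855.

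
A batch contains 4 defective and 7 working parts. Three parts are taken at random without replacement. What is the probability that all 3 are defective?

P(every draw is defective) = 4/11 × 3/10 × 2/9 = 24/990 = 4/165.

4/165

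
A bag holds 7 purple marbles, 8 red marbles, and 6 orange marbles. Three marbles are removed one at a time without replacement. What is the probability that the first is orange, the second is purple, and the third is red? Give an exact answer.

4/95

Each draw changes the counts, so multiply the conditional probabilities along the sequence:
P = 6/21 × 7/20 × 8/19 = 336/7980 = 4/95.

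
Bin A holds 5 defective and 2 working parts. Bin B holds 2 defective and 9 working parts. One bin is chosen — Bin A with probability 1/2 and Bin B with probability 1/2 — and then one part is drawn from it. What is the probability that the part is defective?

69/154

From Bin A: P(defective) = 5/7.
From Bin B: P(defective) = 2/11.
Total probability = (1/2)(5/7) + (1/2)(2/11) = 69/154.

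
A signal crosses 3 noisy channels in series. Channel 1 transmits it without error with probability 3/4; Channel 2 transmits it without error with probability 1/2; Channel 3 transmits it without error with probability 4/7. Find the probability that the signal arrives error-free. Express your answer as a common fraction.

Each stage is reached only if all earlier stages succeed, so
P = 3/4 × 1/2 × 4/7 = 12/56 = 3/14.

3/14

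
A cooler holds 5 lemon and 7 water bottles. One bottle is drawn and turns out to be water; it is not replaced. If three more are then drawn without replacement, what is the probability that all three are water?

4/33

With the first bottle removed, 6 water remain out of 11.
P = 6/11 × 5/10 × 4/9 = 120/990 = 4/33.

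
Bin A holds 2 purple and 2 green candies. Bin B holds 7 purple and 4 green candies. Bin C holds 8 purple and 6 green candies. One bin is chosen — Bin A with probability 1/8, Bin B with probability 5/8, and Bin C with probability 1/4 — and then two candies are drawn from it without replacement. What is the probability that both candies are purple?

From Bin A: P(both purple) = (2/4)(1/3) = 1/6.
From Bin B: P(both purple) = (7/11)(6/10) = 21/55.
From Bin C: P(both purple) = (8/14)(7/13) = 4/13.
Total probability = (1/8)(1/6) + (5/8)(21/55) + (1/4)(4/13) = 2309/6864.

2309/6864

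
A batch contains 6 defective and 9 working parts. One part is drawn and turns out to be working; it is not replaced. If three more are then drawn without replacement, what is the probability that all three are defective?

After the first draw, 6 of the remaining 14 parts are defective.
P = 6/14 × 5/13 × 4/12 = 120/2184 = 5/91.

5/91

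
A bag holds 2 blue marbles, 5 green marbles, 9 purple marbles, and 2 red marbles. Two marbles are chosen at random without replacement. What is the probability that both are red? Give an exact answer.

P(all red) = 2/18 × 1/17 = 2/306 = 1/153.

1/153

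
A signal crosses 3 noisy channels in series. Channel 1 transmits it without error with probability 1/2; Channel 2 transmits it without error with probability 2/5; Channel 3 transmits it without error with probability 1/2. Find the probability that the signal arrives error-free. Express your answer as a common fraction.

Each stage is reached only if all earlier stages succeed, so
P = 1/2 × 2/5 × 1/2 = 2/20 = 1/10.

1/10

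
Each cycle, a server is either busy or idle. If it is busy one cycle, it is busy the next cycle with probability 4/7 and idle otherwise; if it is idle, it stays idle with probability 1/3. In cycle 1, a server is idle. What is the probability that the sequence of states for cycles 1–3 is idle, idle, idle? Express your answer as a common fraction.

Cycle 1 is given. For each transition, use the conditional probability from the current state:
P(idle | idle) = 1/3; P(idle | idle) = 1/3.
P = 1/3 × 1/3 = 1/9.

1/9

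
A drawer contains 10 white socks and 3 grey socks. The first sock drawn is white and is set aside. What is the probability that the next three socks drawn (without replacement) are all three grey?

1/220

With the first sock removed, 3 grey remain out of 12.
P = 3/12 × 2/11 × 1/10 = 6/1320 = 1/220.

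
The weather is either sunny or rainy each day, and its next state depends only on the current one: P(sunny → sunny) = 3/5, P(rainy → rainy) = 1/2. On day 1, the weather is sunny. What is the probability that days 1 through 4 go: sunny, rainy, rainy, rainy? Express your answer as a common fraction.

1/10

Day 1 is given. For each transition, use the conditional probability from the current state:
P(rainy | sunny) = 2/5; P(rainy | rainy) = 1/2; P(rainy | rainy) = 1/2.
P = 2/5 × 1/2 × 1/2 = 2/20 = 1/10.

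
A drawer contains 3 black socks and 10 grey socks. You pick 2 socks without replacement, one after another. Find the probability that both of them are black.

1/26

P = 3/13 × 2/12 = 6/156 = 1/26.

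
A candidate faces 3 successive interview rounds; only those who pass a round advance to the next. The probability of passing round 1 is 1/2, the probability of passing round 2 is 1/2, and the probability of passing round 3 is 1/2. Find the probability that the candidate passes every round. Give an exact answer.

The events are sequential, so multiply the conditional probabilities:
P = 1/2 × 1/2 × 1/2 = 1/8.

1/8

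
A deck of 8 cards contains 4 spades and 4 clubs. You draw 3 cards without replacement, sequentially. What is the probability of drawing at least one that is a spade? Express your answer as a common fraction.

P(no spades) = 4/8 × 3/7 × 2/6 = 24/336 = 1/14.
P(at least one) = 1 − 1/14 = 13/14.

13/14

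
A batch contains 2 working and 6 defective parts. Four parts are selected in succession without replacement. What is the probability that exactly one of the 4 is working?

4/7

One ordering (working drawn first) has probability 2/8 × 6/7 × 5/6 × 4/5 = 240/1680 = 1/7.
There are C(4,1) = 4 such orderings, each equally likely, so P = 4 × 1/7 = 4/7.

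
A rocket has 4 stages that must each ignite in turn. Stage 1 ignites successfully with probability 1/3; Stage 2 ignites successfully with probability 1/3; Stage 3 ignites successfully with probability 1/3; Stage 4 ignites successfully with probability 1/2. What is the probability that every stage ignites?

1/54

Multiplying along the chain,
P = 1/3 × 1/3 × 1/3 × 1/2 = 1/54.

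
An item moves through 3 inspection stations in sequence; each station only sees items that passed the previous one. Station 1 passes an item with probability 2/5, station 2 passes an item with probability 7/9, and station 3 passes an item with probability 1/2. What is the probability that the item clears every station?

7/45

The events are sequential, so multiply the conditional probabilities:
P = 2/5 × 7/9 × 1/2 = 14/90 = 7/45.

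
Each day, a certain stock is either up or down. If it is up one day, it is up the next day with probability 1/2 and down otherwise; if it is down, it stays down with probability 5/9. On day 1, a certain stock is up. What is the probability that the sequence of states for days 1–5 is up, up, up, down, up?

1/18

Day 1 is given. For each transition, use the conditional probability from the current state:
P(up | up) = 1/2; P(up | up) = 1/2; P(down | up) = 1/2; P(up | down) = 4/9.
P = 1/2 × 1/2 × 1/2 × 4/9 = 4/72 = 1/18.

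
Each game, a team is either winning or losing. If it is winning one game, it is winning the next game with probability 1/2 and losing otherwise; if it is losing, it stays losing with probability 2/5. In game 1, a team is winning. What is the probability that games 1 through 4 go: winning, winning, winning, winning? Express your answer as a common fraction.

Game 1 is given. For each transition, use the conditional probability from the current state:
P(winning | winning) = 1/2; P(winning | winning) = 1/2; P(winning | winning) = 1/2.
P = 1/2 × 1/2 × 1/2 = 1/8.

1/8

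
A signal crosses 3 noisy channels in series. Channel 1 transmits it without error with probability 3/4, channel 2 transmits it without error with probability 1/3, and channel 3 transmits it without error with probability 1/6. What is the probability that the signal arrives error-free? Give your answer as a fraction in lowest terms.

1/24

Multiplying along the chain,
P = 3/4 × 1/3 × 1/6 = 3/72 = 1/24.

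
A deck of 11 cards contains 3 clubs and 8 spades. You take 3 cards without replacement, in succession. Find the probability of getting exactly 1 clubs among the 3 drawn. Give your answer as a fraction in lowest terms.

One ordering (a club drawn first) has probability 3/11 × 8/10 × 7/9 = 168/990 = 28/165.
There are C(3,1) = 3 such orderings, each equally likely, so P = 3 × 28/165 = 28/55.

28/55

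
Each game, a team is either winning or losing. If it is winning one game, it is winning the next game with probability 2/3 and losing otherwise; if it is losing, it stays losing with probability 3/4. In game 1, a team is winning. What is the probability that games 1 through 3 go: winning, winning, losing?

Game 1 is given. For each transition, use the conditional probability from the current state:
P(winning | winning) = 2/3; P(losing | winning) = 1/3.
P = 2/3 × 1/3 = 2/9.

2/9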